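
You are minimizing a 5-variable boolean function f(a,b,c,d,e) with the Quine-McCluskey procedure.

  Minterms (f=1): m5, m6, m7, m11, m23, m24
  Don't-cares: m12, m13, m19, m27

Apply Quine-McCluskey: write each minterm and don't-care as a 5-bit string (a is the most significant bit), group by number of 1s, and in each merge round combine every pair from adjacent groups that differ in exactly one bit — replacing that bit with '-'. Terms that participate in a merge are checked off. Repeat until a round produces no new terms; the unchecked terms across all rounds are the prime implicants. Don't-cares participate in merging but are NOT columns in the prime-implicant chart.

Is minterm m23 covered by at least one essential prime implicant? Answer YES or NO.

[col 0] 00101*, 00110*, 00111*, 01011*, 01100*, 01101*, 10011*, 10111*, 11000, 11011*
[col 1] -0111, -1011, 0-101, 001-1, 0011-, 0110-, 1-011, 10-11
Prime implicants: -0111, -1011, 0-101, 001-1, 0011-, 0110-, 1-011, 10-11, 11000
PI chart (minterm → PIs covering it):
  5 | 0-101,001-1
  6 | 0011-  (sole → essential)
  7 | -0111,001-1,0011-
  11 | -1011  (sole → essential)
  23 | -0111,10-11
  24 | 11000  (sole → essential)
Essential prime implicants: -1011, 0011-, 11000

NO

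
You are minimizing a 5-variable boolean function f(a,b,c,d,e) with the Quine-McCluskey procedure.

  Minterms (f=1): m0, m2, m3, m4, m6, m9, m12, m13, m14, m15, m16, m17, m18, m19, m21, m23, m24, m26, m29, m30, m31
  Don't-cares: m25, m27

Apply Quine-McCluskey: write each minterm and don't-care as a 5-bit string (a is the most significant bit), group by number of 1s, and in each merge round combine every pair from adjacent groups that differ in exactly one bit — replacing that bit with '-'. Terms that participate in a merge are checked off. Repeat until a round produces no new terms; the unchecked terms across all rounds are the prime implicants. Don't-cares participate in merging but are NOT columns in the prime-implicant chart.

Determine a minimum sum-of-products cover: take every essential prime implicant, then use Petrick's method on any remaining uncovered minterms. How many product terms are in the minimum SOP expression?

7

[col 0] 00000*, 00010*, 00011*, 00100*, 00110*, 01001*, 01100*, 01101*, 01110*, 01111*, 10000*, 10001*, 10010*, 10011*, 10101*, 10111*, 11000*, 11001*, 11010*, 11011*, 11101*, 11110*, 11111*
[col 1] -0000*, -0010*, -0011*, -1001*, -1101*, -1110*, -1111*, 0-100*, 0-110*, 00-00*, 00-10*, 000-0*, 0001-*, 001-0*, 01-01*, 011-0*, 011-1*, 0110-*, 0111-*, 1-000*, 1-001*, 1-010*, 1-011*, 1-101*, 1-111*, 10-01*, 10-11*, 100-0*, 100-1*, 1000-*, 1001-*, 101-1*, 11-01*, 11-10*, 11-11*, 110-0*, 110-1*, 1100-*, 1101-*, 111-1*, 1111-*
[col 2] -00-0, -001-, -1-01, -11-1, -111-, 0-1-0, 00--0, 011--, 1--01*, 1--11*, 1-0-0*, 1-0-1*, 1-00-*, 1-01-*, 1-1-1*, 10--1*, 100--*, 11--1*, 11-1-, 110--*
[col 3] 1---1, 1-0--
Prime implicants: -00-0, -001-, -1-01, -11-1, -111-, 0-1-0, 00--0, 011--, 1---1, 1-0--, 11-1-
PI chart (minterm → PIs covering it):
  0 | -00-0,00--0
  2 | -00-0,-001-,00--0
  3 | -001-  (sole → essential)
  4 | 0-1-0,00--0
  6 | 0-1-0,00--0
  9 | -1-01  (sole → essential)
  12 | 0-1-0,011--
  13 | -1-01,-11-1,011--
  14 | -111-,0-1-0,011--
  15 | -11-1,-111-,011--
  16 | -00-0,1-0--
  17 | 1---1,1-0--
  18 | -00-0,-001-,1-0--
  19 | -001-,1---1,1-0--
  21 | 1---1  (sole → essential)
  23 | 1---1  (sole → essential)
  24 | 1-0--  (sole → essential)
  26 | 1-0--,11-1-
  29 | -1-01,-11-1,1---1
  30 | -111-,11-1-
  31 | -11-1,-111-,1---1,11-1-
Essential prime implicants: -001-, -1-01, 1---1, 1-0--
Petrick residual → -00-0, -111-, 0-1-0
Minimum SOP uses 7 PIs: b'c'e' + b'c'd + bd'e + bcd + a'ce' + ae + ac'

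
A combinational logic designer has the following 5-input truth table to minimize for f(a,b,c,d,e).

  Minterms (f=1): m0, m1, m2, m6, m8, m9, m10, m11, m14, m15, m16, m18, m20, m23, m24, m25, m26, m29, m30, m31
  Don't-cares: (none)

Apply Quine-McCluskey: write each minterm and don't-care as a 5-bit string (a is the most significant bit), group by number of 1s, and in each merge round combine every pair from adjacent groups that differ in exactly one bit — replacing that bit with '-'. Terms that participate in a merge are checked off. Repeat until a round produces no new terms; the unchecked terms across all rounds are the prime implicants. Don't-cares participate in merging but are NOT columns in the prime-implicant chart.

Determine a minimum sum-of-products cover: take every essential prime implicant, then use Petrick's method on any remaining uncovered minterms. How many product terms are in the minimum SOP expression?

8

[col 0] 00000*, 00001*, 00010*, 00110*, 01000*, 01001*, 01010*, 01011*, 01110*, 01111*, 10000*, 10010*, 10100*, 10111*, 11000*, 11001*, 11010*, 11101*, 11110*, 11111*
[col 1] -0000*, -0010*, -1000*, -1001*, -1010*, -1110*, -1111*, 0-000*, 0-001*, 0-010*, 0-110*, 00-10*, 000-0*, 0000-*, 01-10*, 01-11*, 010-0*, 010-1*, 0100-*, 0101-*, 0111-*, 1-000*, 1-010*, 1-111, 10-00, 100-0*, 11-01, 11-10*, 110-0*, 1100-*, 111-1, 1111-*
[col 2] --000*, --010*, -00-0*, -1-10, -10-0*, -100-, -111-, 0--10, 0-0-0*, 0-00-, 01-1-, 010--, 1-0-0*
[col 3] --0-0
Prime implicants: --0-0, -1-10, -100-, -111-, 0--10, 0-00-, 01-1-, 010--, 1-111, 10-00, 11-01, 111-1
PI chart (minterm → PIs covering it):
  0 | --0-0,0-00-
  1 | 0-00-  (sole → essential)
  2 | --0-0,0--10
  6 | 0--10  (sole → essential)
  8 | --0-0,-100-,0-00-,010--
  9 | -100-,0-00-,010--
  10 | --0-0,-1-10,0--10,01-1-,010--
  11 | 01-1-,010--
  14 | -1-10,-111-,0--10,01-1-
  15 | -111-,01-1-
  16 | --0-0,10-00
  18 | --0-0  (sole → essential)
  20 | 10-00  (sole → essential)
  23 | 1-111  (sole → essential)
  24 | --0-0,-100-
  25 | -100-,11-01
  26 | --0-0,-1-10
  29 | 11-01,111-1
  30 | -1-10,-111-
  31 | -111-,1-111,111-1
Essential prime implicants: --0-0, 0--10, 0-00-, 1-111, 10-00
Petrick residual → -1-10, 01-1-, 11-01
Minimum SOP uses 8 PIs: c'e' + bde' + a'de' + a'c'd' + a'bd + acde + ab'd'e' + abd'e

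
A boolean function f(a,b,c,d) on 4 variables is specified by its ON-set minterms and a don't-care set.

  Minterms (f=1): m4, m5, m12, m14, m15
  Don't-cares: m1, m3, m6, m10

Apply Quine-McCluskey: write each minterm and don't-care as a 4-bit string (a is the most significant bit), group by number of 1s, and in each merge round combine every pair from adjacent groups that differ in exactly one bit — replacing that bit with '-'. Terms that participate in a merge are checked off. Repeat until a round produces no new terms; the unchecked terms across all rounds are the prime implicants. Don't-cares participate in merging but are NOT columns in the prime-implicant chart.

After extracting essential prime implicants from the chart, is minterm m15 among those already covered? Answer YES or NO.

size-2^0 implicants → 0001(✓)  0011(✓)  0100(✓)  0101(✓)  0110(✓)  1010(✓)  1100(✓)  1110(✓)  1111(✓)
size-2^1 implicants → -100(✓)  -110(✓)  0-01  00-1  01-0(✓)  010-  1-10  11-0(✓)  111-
size-2^2 implicants → -1-0
Unchecked terms (primes): -1-0, 0-01, 00-1, 010-, 1-10, 111-
Minterm coverage:
  m4 ⊆ -1-0,010-
  m5 ⊆ 0-01,010-
  m12 ⊆ -1-0 [E]
  m14 ⊆ -1-0,1-10,111-
  m15 ⊆ 111- [E]
E = {-1-0, 111-}

YES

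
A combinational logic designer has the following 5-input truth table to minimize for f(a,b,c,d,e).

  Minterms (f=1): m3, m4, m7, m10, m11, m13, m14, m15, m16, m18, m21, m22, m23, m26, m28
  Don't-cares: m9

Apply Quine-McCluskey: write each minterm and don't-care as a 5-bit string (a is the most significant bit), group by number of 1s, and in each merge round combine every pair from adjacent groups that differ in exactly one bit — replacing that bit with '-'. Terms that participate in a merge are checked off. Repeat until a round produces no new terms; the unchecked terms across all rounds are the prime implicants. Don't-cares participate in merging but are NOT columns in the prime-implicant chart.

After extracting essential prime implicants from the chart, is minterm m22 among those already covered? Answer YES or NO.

Round 0: 00011✓ 00100 00111✓ 01001✓ 01010✓ 01011✓ 01101✓ 01110✓ 01111✓ 10000✓ 10010✓ 10101✓ 10110✓ 10111✓ 11010✓ 11100
Round 1: -0111 -1010 0-011✓ 0-111✓ 00-11✓ 01-01✓ 01-10✓ 01-11✓ 010-1✓ 0101-✓ 011-1✓ 0111-✓ 1-010 10-10 100-0 101-1 1011-
Round 2: 0--11 01--1 01-1-
PIs = {-0111, -1010, 0--11, 00100, 01--1, 01-1-, 1-010, 10-10, 100-0, 101-1, 1011-, 11100}
Coverage chart:
  m3: 0--11 ←essential
  m4: 00100 ←essential
  m7: -0111,0--11
  m10: -1010,01-1-
  m11: 0--11,01--1,01-1-
  m13: 01--1 ←essential
  m14: 01-1- ←essential
  m15: 0--11,01--1,01-1-
  m16: 100-0 ←essential
  m18: 1-010,10-10,100-0
  m21: 101-1 ←essential
  m22: 10-10,1011-
  m23: -0111,101-1,1011-
  m26: -1010,1-010
  m28: 11100 ←essential
Essential: 0--11, 00100, 01--1, 01-1-, 100-0, 101-1, 11100

NO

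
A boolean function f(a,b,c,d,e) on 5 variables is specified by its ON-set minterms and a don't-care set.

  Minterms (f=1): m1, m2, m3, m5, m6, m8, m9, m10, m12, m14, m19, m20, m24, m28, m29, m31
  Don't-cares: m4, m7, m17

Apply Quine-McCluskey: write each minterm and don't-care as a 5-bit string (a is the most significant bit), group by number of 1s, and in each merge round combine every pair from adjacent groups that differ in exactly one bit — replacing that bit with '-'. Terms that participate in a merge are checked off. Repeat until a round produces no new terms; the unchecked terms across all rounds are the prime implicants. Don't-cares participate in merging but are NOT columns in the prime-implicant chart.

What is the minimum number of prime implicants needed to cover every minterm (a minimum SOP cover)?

7

Round 0: 00001✓ 00010✓ 00011✓ 00100✓ 00101✓ 00110✓ 00111✓ 01000✓ 01001✓ 01010✓ 01100✓ 01110✓ 10001✓ 10011✓ 10100✓ 11000✓ 11100✓ 11101✓ 11111✓
Round 1: -0001✓ -0011✓ -0100✓ -1000✓ -1100✓ 0-001 0-010✓ 0-100✓ 0-110✓ 00-01✓ 00-10✓ 00-11✓ 000-1✓ 0001-✓ 001-0✓ 001-1✓ 0010-✓ 0011-✓ 01-00✓ 01-10✓ 010-0✓ 0100- 011-0✓ 1-100✓ 100-1✓ 11-00✓ 111-1 1110-
Round 2: --100 -00-1 -1-00 0--10 0-1-0 00--1 00-1- 001-- 01--0
PIs = {--100, -00-1, -1-00, 0--10, 0-001, 0-1-0, 00--1, 00-1-, 001--, 01--0, 0100-, 111-1, 1110-}
Coverage chart:
  m1: -00-1,0-001,00--1
  m2: 0--10,00-1-
  m3: -00-1,00--1,00-1-
  m5: 00--1,001--
  m6: 0--10,0-1-0,00-1-,001--
  m8: -1-00,01--0,0100-
  m9: 0-001,0100-
  m10: 0--10,01--0
  m12: --100,-1-00,0-1-0,01--0
  m14: 0--10,0-1-0,01--0
  m19: -00-1 ←essential
  m20: --100 ←essential
  m24: -1-00 ←essential
  m28: --100,-1-00,1110-
  m29: 111-1,1110-
  m31: 111-1 ←essential
Essential: --100, -00-1, -1-00, 111-1
Petrick residual → 0--10, 0-001, 00--1
Min cover (7 terms): cd'e' + b'c'e + bd'e' + a'de' + a'c'd'e + a'b'e + abce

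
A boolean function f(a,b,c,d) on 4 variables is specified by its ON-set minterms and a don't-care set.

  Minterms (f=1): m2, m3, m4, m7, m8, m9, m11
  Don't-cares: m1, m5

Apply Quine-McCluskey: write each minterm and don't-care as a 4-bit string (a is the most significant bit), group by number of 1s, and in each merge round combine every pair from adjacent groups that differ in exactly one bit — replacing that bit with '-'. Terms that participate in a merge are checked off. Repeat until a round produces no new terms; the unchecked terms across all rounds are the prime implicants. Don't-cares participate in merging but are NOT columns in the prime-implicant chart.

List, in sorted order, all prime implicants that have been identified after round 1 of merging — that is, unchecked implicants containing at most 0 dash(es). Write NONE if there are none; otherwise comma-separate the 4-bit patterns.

NONE

size-2^0 implicants → 0001(✓)  0010(✓)  0011(✓)  0100(✓)  0101(✓)  0111(✓)  1000(✓)  1001(✓)  1011(✓)
size-2^1 implicants → -001(✓)  -011(✓)  0-01(✓)  0-11(✓)  00-1(✓)  001-  01-1(✓)  010-  10-1(✓)  100-
size-2^2 implicants → -0-1  0--1
Unchecked terms (primes): -0-1, 0--1, 001-, 010-, 100-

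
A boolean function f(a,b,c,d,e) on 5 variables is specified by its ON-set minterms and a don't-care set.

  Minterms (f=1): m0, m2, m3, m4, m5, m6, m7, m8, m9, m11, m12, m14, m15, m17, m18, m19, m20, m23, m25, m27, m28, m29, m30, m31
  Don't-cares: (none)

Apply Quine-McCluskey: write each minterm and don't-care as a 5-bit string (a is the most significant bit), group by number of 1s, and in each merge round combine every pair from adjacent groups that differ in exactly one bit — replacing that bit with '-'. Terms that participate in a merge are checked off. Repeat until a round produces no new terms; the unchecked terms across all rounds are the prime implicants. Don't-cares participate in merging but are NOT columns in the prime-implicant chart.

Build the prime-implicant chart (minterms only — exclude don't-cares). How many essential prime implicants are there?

size-2^0 implicants → 00000(✓)  00010(✓)  00011(✓)  00100(✓)  00101(✓)  00110(✓)  00111(✓)  01000(✓)  01001(✓)  01011(✓)  01100(✓)  01110(✓)  01111(✓)  10001(✓)  10010(✓)  10011(✓)  10100(✓)  10111(✓)  11001(✓)  11011(✓)  11100(✓)  11101(✓)  11110(✓)  11111(✓)
size-2^1 implicants → -0010(✓)  -0011(✓)  -0100(✓)  -0111(✓)  -1001(✓)  -1011(✓)  -1100(✓)  -1110(✓)  -1111(✓)  0-000(✓)  0-011(✓)  0-100(✓)  0-110(✓)  0-111(✓)  00-00(✓)  00-10(✓)  00-11(✓)  000-0(✓)  0001-(✓)  001-0(✓)  001-1(✓)  0010-(✓)  0011-(✓)  01-00(✓)  01-11(✓)  010-1(✓)  0100-  011-0(✓)  0111-(✓)  1-001(✓)  1-011(✓)  1-100(✓)  1-111(✓)  10-11(✓)  100-1(✓)  1001-(✓)  11-01(✓)  11-11(✓)  110-1(✓)  111-0(✓)  111-1(✓)  1110-(✓)  1111-(✓)
size-2^2 implicants → --011(✓)  --100  --111(✓)  -0-11(✓)  -001-  -1-11(✓)  -10-1  -11-0  -111-  0--00  0--11(✓)  0-1-0  0-11-  00--0  00-1-  001--  1--11(✓)  1-0-1  11--1  111--
size-2^3 implicants → ---11
Unchecked terms (primes): ---11, --100, -001-, -10-1, -11-0, -111-, 0--00, 0-1-0, 0-11-, 00--0, 00-1-, 001--, 0100-, 1-0-1, 11--1, 111--
Minterm coverage:
  m0 ⊆ 0--00,00--0
  m2 ⊆ -001-,00--0,00-1-
  m3 ⊆ ---11,-001-,00-1-
  m4 ⊆ --100,0--00,0-1-0,00--0,001--
  m5 ⊆ 001-- [E]
  m6 ⊆ 0-1-0,0-11-,00--0,00-1-,001--
  m7 ⊆ ---11,0-11-,00-1-,001--
  m8 ⊆ 0--00,0100-
  m9 ⊆ -10-1,0100-
  m11 ⊆ ---11,-10-1
  m12 ⊆ --100,-11-0,0--00,0-1-0
  m14 ⊆ -11-0,-111-,0-1-0,0-11-
  m15 ⊆ ---11,-111-,0-11-
  m17 ⊆ 1-0-1 [E]
  m18 ⊆ -001- [E]
  m19 ⊆ ---11,-001-,1-0-1
  m20 ⊆ --100 [E]
  m23 ⊆ ---11 [E]
  m25 ⊆ -10-1,1-0-1,11--1
  m27 ⊆ ---11,-10-1,1-0-1,11--1
  m28 ⊆ --100,-11-0,111--
  m29 ⊆ 11--1,111--
  m30 ⊆ -11-0,-111-,111--
  m31 ⊆ ---11,-111-,11--1,111--
E = {---11, --100, -001-, 001--, 1-0-1}

5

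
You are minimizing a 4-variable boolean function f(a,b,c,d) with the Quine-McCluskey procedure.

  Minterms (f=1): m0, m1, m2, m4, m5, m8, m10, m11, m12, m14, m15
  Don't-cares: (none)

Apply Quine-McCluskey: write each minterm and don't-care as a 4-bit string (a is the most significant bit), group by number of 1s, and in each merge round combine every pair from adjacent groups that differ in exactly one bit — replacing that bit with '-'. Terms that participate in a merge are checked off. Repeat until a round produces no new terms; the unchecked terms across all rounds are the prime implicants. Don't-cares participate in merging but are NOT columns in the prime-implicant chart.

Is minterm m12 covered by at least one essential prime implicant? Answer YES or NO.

Round 0: 0000✓ 0001✓ 0010✓ 0100✓ 0101✓ 1000✓ 1010✓ 1011✓ 1100✓ 1110✓ 1111✓
Round 1: -000✓ -010✓ -100✓ 0-00✓ 0-01✓ 00-0✓ 000-✓ 010-✓ 1-00✓ 1-10✓ 1-11✓ 10-0✓ 101-✓ 11-0✓ 111-✓
Round 2: --00 -0-0 0-0- 1--0 1-1-
PIs = {--00, -0-0, 0-0-, 1--0, 1-1-}
Coverage chart:
  m0: --00,-0-0,0-0-
  m1: 0-0- ←essential
  m2: -0-0 ←essential
  m4: --00,0-0-
  m5: 0-0- ←essential
  m8: --00,-0-0,1--0
  m10: -0-0,1--0,1-1-
  m11: 1-1- ←essential
  m12: --00,1--0
  m14: 1--0,1-1-
  m15: 1-1- ←essential
Essential: -0-0, 0-0-, 1-1-

NO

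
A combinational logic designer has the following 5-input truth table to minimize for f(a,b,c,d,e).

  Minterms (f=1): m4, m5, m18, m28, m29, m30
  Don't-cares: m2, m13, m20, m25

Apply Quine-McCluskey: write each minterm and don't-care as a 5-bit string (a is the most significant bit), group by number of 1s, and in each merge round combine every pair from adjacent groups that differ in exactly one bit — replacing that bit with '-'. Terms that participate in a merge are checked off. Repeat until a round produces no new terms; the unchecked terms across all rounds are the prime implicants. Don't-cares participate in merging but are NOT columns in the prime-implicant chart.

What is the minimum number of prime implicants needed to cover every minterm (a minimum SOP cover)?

Round 0: 00010✓ 00100✓ 00101✓ 01101✓ 10010✓ 10100✓ 11001✓ 11100✓ 11101✓ 11110✓
Round 1: -0010 -0100 -1101 0-101 0010- 1-100 11-01 111-0 1110-
PIs = {-0010, -0100, -1101, 0-101, 0010-, 1-100, 11-01, 111-0, 1110-}
Coverage chart:
  m4: -0100,0010-
  m5: 0-101,0010-
  m18: -0010 ←essential
  m28: 1-100,111-0,1110-
  m29: -1101,11-01,1110-
  m30: 111-0 ←essential
Essential: -0010, 111-0
Petrick residual → -1101, 0010-
Min cover (4 terms): b'c'de' + bcd'e + a'b'cd' + abce'

4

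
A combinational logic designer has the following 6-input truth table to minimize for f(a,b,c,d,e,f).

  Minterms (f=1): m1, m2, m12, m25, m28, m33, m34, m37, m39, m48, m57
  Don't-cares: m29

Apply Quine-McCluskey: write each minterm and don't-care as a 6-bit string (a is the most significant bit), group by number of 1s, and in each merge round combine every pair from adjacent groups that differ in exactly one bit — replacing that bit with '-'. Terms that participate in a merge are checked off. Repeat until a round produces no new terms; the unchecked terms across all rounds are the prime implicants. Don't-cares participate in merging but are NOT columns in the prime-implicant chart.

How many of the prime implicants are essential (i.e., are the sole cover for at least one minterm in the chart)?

Round 0: 000001✓ 000010✓ 001100✓ 011001✓ 011100✓ 011101✓ 100001✓ 100010✓ 100101✓ 100111✓ 110000 111001✓
Round 1: -00001 -00010 -11001 0-1100 011-01 01110- 100-01 1001-1
PIs = {-00001, -00010, -11001, 0-1100, 011-01, 01110-, 100-01, 1001-1, 110000}
Coverage chart:
  m1: -00001 ←essential
  m2: -00010 ←essential
  m12: 0-1100 ←essential
  m25: -11001,011-01
  m28: 0-1100,01110-
  m33: -00001,100-01
  m34: -00010 ←essential
  m37: 100-01,1001-1
  m39: 1001-1 ←essential
  m48: 110000 ←essential
  m57: -11001 ←essential
Essential: -00001, -00010, -11001, 0-1100, 1001-1, 110000

6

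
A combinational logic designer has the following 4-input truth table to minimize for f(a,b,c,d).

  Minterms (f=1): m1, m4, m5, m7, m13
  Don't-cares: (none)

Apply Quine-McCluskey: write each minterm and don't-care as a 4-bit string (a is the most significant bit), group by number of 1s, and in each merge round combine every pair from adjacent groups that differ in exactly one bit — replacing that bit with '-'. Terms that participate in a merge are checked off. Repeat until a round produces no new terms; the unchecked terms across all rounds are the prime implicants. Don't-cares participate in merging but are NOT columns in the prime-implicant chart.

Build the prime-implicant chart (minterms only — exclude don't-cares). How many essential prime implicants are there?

4

Round 0: 0001✓ 0100✓ 0101✓ 0111✓ 1101✓
Round 1: -101 0-01 01-1 010-
PIs = {-101, 0-01, 01-1, 010-}
Coverage chart:
  m1: 0-01 ←essential
  m4: 010- ←essential
  m5: -101,0-01,01-1,010-
  m7: 01-1 ←essential
  m13: -101 ←essential
Essential: -101, 0-01, 01-1, 010-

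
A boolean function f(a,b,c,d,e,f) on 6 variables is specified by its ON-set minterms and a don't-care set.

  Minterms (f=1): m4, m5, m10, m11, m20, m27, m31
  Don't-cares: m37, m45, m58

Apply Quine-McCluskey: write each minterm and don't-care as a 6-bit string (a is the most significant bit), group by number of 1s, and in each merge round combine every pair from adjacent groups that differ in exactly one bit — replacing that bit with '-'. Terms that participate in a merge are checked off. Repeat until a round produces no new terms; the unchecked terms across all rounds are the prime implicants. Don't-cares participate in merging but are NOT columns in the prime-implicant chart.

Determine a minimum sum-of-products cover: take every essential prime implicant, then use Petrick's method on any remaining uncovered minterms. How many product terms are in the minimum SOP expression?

4

Round 0: 000100✓ 000101✓ 001010✓ 001011✓ 010100✓ 011011✓ 011111✓ 100101✓ 101101✓ 111010
Round 1: -00101 0-0100 0-1011 00010- 00101- 011-11 10-101
PIs = {-00101, 0-0100, 0-1011, 00010-, 00101-, 011-11, 10-101, 111010}
Coverage chart:
  m4: 0-0100,00010-
  m5: -00101,00010-
  m10: 00101- ←essential
  m11: 0-1011,00101-
  m20: 0-0100 ←essential
  m27: 0-1011,011-11
  m31: 011-11 ←essential
Essential: 0-0100, 00101-, 011-11
Petrick residual → -00101
Min cover (4 terms): b'c'de'f + a'c'de'f' + a'b'cd'e + a'bcef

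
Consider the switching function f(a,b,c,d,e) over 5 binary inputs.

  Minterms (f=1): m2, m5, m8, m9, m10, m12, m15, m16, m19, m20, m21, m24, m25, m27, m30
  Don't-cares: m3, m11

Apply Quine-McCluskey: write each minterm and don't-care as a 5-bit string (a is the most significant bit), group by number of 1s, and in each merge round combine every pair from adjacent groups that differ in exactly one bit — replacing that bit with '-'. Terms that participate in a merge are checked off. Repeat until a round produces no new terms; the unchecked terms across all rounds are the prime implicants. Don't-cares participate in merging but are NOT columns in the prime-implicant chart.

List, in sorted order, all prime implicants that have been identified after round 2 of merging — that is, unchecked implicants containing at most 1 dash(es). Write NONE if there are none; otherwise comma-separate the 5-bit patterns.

-0101, 01-00, 01-11, 1-000, 10-00, 1010-, 11110

[col 0] 00010*, 00011*, 00101*, 01000*, 01001*, 01010*, 01011*, 01100*, 01111*, 10000*, 10011*, 10100*, 10101*, 11000*, 11001*, 11011*, 11110
[col 1] -0011*, -0101, -1000*, -1001*, -1011*, 0-010*, 0-011*, 0001-*, 01-00, 01-11, 010-0*, 010-1*, 0100-*, 0101-*, 1-000, 1-011*, 10-00, 1010-, 110-1*, 1100-*
[col 2] --011, -10-1, -100-, 0-01-, 010--
Prime implicants: --011, -0101, -10-1, -100-, 0-01-, 01-00, 01-11, 010--, 1-000, 10-00, 1010-, 11110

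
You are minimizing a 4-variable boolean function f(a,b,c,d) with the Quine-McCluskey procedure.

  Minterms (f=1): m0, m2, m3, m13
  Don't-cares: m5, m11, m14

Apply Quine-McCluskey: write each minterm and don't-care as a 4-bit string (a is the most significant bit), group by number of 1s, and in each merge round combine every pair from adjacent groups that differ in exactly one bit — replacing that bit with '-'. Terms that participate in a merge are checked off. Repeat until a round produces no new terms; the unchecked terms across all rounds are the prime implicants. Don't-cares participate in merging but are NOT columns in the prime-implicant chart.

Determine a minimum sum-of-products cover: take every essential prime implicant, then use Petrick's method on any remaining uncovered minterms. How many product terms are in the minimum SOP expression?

3

size-2^0 implicants → 0000(✓)  0010(✓)  0011(✓)  0101(✓)  1011(✓)  1101(✓)  1110
size-2^1 implicants → -011  -101  00-0  001-
Unchecked terms (primes): -011, -101, 00-0, 001-, 1110
Minterm coverage:
  m0 ⊆ 00-0 [E]
  m2 ⊆ 00-0,001-
  m3 ⊆ -011,001-
  m13 ⊆ -101 [E]
E = {-101, 00-0}
Petrick residual → -011
Cover = b'cd + bc'd + a'b'd'  |cover|=3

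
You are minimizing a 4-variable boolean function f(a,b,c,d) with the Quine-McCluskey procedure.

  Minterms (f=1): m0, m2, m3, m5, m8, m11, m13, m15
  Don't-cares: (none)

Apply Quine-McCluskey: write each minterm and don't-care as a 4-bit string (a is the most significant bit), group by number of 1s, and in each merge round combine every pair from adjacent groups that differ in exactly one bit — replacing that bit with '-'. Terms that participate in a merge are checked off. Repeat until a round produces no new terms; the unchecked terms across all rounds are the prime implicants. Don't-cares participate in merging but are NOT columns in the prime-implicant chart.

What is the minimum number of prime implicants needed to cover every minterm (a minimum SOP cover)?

4

size-2^0 implicants → 0000(✓)  0010(✓)  0011(✓)  0101(✓)  1000(✓)  1011(✓)  1101(✓)  1111(✓)
size-2^1 implicants → -000  -011  -101  00-0  001-  1-11  11-1
Unchecked terms (primes): -000, -011, -101, 00-0, 001-, 1-11, 11-1
Minterm coverage:
  m0 ⊆ -000,00-0
  m2 ⊆ 00-0,001-
  m3 ⊆ -011,001-
  m5 ⊆ -101 [E]
  m8 ⊆ -000 [E]
  m11 ⊆ -011,1-11
  m13 ⊆ -101,11-1
  m15 ⊆ 1-11,11-1
E = {-000, -101}
Petrick residual → 001-, 1-11
Cover = b'c'd' + bc'd + a'b'c + acd  |cover|=4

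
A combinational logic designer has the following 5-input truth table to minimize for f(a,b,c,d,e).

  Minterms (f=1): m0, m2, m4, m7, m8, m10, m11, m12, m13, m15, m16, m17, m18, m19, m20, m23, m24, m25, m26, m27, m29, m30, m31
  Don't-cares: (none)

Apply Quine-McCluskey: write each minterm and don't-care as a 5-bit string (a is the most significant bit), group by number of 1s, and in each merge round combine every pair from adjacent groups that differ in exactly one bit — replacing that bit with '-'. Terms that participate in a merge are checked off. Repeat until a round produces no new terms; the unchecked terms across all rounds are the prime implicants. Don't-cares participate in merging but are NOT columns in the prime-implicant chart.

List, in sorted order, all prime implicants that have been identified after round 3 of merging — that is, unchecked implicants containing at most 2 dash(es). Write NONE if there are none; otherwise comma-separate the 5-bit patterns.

Round 0: 00000✓ 00010✓ 00100✓ 00111✓ 01000✓ 01010✓ 01011✓ 01100✓ 01101✓ 01111✓ 10000✓ 10001✓ 10010✓ 10011✓ 10100✓ 10111✓ 11000✓ 11001✓ 11010✓ 11011✓ 11101✓ 11110✓ 11111✓
Round 1: -0000✓ -0010✓ -0100✓ -0111✓ -1000✓ -1010✓ -1011✓ -1101✓ -1111✓ 0-000✓ 0-010✓ 0-100✓ 0-111✓ 00-00✓ 000-0✓ 01-00✓ 01-11✓ 010-0✓ 0101-✓ 011-1✓ 0110- 1-000✓ 1-001✓ 1-010✓ 1-011✓ 1-111✓ 10-00✓ 10-11✓ 100-0✓ 100-1✓ 1000-✓ 1001-✓ 11-01✓ 11-10✓ 11-11✓ 110-0✓ 110-1✓ 1100-✓ 1101-✓ 111-1✓ 1111-✓
Round 2: --000✓ --010✓ --111 -0-00 -00-0✓ -1-11 -10-0✓ -101- -11-1 0--00 0-0-0✓ 1--11 1-0-0✓ 1-0-1✓ 1-00-✓ 1-01-✓ 100--✓ 11--1 11-1- 110--✓
Round 3: --0-0 1-0--
PIs = {--0-0, --111, -0-00, -1-11, -101-, -11-1, 0--00, 0110-, 1--11, 1-0--, 11--1, 11-1-}

--111, -0-00, -1-11, -101-, -11-1, 0--00, 0110-, 1--11, 11--1, 11-1-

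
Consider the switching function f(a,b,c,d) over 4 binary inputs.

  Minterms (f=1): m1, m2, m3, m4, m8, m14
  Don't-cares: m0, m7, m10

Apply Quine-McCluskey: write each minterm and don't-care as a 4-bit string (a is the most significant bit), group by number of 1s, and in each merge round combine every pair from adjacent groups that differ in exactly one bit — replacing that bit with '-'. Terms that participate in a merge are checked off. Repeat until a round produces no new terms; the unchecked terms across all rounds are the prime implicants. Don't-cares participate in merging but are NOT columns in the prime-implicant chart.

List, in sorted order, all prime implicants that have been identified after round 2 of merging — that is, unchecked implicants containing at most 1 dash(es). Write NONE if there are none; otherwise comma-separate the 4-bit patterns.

[col 0] 0000*, 0001*, 0010*, 0011*, 0100*, 0111*, 1000*, 1010*, 1110*
[col 1] -000*, -010*, 0-00, 0-11, 00-0*, 00-1*, 000-*, 001-*, 1-10, 10-0*
[col 2] -0-0, 00--
Prime implicants: -0-0, 0-00, 0-11, 00--, 1-10

0-00, 0-11, 1-10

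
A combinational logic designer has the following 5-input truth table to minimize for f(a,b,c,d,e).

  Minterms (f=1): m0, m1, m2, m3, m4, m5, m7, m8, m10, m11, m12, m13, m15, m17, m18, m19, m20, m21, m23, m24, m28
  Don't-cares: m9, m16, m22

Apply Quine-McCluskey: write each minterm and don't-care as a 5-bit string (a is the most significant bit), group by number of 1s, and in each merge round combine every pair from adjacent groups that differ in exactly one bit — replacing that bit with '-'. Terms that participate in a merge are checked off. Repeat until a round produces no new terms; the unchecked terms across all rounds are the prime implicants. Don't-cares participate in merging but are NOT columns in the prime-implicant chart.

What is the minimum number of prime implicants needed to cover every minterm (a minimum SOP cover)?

size-2^0 implicants → 00000(✓)  00001(✓)  00010(✓)  00011(✓)  00100(✓)  00101(✓)  00111(✓)  01000(✓)  01001(✓)  01010(✓)  01011(✓)  01100(✓)  01101(✓)  01111(✓)  10000(✓)  10001(✓)  10010(✓)  10011(✓)  10100(✓)  10101(✓)  10110(✓)  10111(✓)  11000(✓)  11100(✓)
size-2^1 implicants → -0000(✓)  -0001(✓)  -0010(✓)  -0011(✓)  -0100(✓)  -0101(✓)  -0111(✓)  -1000(✓)  -1100(✓)  0-000(✓)  0-001(✓)  0-010(✓)  0-011(✓)  0-100(✓)  0-101(✓)  0-111(✓)  00-00(✓)  00-01(✓)  00-11(✓)  000-0(✓)  000-1(✓)  0000-(✓)  0001-(✓)  001-1(✓)  0010-(✓)  01-00(✓)  01-01(✓)  01-11(✓)  010-0(✓)  010-1(✓)  0100-(✓)  0101-(✓)  011-1(✓)  0110-(✓)  1-000(✓)  1-100(✓)  10-00(✓)  10-01(✓)  10-10(✓)  10-11(✓)  100-0(✓)  100-1(✓)  1000-(✓)  1001-(✓)  101-0(✓)  101-1(✓)  1010-(✓)  1011-(✓)  11-00(✓)
size-2^2 implicants → --000(✓)  --100(✓)  -0-00(✓)  -0-01(✓)  -0-11(✓)  -00-0(✓)  -00-1(✓)  -000-(✓)  -001-(✓)  -01-1(✓)  -010-(✓)  -1-00(✓)  0--00(✓)  0--01(✓)  0--11(✓)  0-0-0(✓)  0-0-1(✓)  0-00-(✓)  0-01-(✓)  0-1-1(✓)  0-10-(✓)  00--1(✓)  00-0-(✓)  000--(✓)  01--1(✓)  01-0-(✓)  010--(✓)  1--00(✓)  10--0(✓)  10--1(✓)  10-0-(✓)  10-1-(✓)  100--(✓)  101--(✓)
size-2^3 implicants → ---00  -0--1  -0-0-  -00--  0---1  0--0-  0-0--  10---
Unchecked terms (primes): ---00, -0--1, -0-0-, -00--, 0---1, 0--0-, 0-0--, 10---
Minterm coverage:
  m0 ⊆ ---00,-0-0-,-00--,0--0-,0-0--
  m1 ⊆ -0--1,-0-0-,-00--,0---1,0--0-,0-0--
  m2 ⊆ -00--,0-0--
  m3 ⊆ -0--1,-00--,0---1,0-0--
  m4 ⊆ ---00,-0-0-,0--0-
  m5 ⊆ -0--1,-0-0-,0---1,0--0-
  m7 ⊆ -0--1,0---1
  m8 ⊆ ---00,0--0-,0-0--
  m10 ⊆ 0-0-- [E]
  m11 ⊆ 0---1,0-0--
  m12 ⊆ ---00,0--0-
  m13 ⊆ 0---1,0--0-
  m15 ⊆ 0---1 [E]
  m17 ⊆ -0--1,-0-0-,-00--,10---
  m18 ⊆ -00--,10---
  m19 ⊆ -0--1,-00--,10---
  m20 ⊆ ---00,-0-0-,10---
  m21 ⊆ -0--1,-0-0-,10---
  m23 ⊆ -0--1,10---
  m24 ⊆ ---00 [E]
  m28 ⊆ ---00 [E]
E = {---00, 0---1, 0-0--}
Petrick residual → 10---
Cover = d'e' + a'e + a'c' + ab'  |cover|=4

4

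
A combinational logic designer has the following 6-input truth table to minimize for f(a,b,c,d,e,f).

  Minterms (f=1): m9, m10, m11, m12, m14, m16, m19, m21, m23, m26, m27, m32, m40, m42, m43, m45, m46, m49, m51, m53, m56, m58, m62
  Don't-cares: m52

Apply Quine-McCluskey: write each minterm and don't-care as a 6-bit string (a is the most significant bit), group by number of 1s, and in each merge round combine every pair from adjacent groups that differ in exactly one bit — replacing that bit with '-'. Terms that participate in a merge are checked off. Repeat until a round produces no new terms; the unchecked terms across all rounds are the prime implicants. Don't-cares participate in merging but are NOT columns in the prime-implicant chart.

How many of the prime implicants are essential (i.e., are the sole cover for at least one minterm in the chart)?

8

size-2^0 implicants → 001001(✓)  001010(✓)  001011(✓)  001100(✓)  001110(✓)  010000  010011(✓)  010101(✓)  010111(✓)  011010(✓)  011011(✓)  100000(✓)  101000(✓)  101010(✓)  101011(✓)  101101  101110(✓)  110001(✓)  110011(✓)  110100(✓)  110101(✓)  111000(✓)  111010(✓)  111110(✓)
size-2^1 implicants → -01010(✓)  -01011(✓)  -01110(✓)  -10011  -10101  -11010(✓)  0-1010(✓)  0-1011(✓)  001-10(✓)  0010-1  00101-(✓)  0011-0  01-011  010-11  0101-1  01101-(✓)  1-1000(✓)  1-1010(✓)  1-1110(✓)  10-000  101-10(✓)  1010-0(✓)  10101-(✓)  110-01  1100-1  11010-  111-10(✓)  1110-0(✓)
size-2^2 implicants → --1010  -01-10  -0101-  0-101-  1-1-10  1-10-0
Unchecked terms (primes): --1010, -01-10, -0101-, -10011, -10101, 0-101-, 0010-1, 0011-0, 01-011, 010-11, 010000, 0101-1, 1-1-10, 1-10-0, 10-000, 101101, 110-01, 1100-1, 11010-
Minterm coverage:
  m9 ⊆ 0010-1 [E]
  m10 ⊆ --1010,-01-10,-0101-,0-101-
  m11 ⊆ -0101-,0-101-,0010-1
  m12 ⊆ 0011-0 [E]
  m14 ⊆ -01-10,0011-0
  m16 ⊆ 010000 [E]
  m19 ⊆ -10011,01-011,010-11
  m21 ⊆ -10101,0101-1
  m23 ⊆ 010-11,0101-1
  m26 ⊆ --1010,0-101-
  m27 ⊆ 0-101-,01-011
  m32 ⊆ 10-000 [E]
  m40 ⊆ 1-10-0,10-000
  m42 ⊆ --1010,-01-10,-0101-,1-1-10,1-10-0
  m43 ⊆ -0101- [E]
  m45 ⊆ 101101 [E]
  m46 ⊆ -01-10,1-1-10
  m49 ⊆ 110-01,1100-1
  m51 ⊆ -10011,1100-1
  m53 ⊆ -10101,110-01,11010-
  m56 ⊆ 1-10-0 [E]
  m58 ⊆ --1010,1-1-10,1-10-0
  m62 ⊆ 1-1-10 [E]
E = {-0101-, 0010-1, 0011-0, 010000, 1-1-10, 1-10-0, 10-000, 101101}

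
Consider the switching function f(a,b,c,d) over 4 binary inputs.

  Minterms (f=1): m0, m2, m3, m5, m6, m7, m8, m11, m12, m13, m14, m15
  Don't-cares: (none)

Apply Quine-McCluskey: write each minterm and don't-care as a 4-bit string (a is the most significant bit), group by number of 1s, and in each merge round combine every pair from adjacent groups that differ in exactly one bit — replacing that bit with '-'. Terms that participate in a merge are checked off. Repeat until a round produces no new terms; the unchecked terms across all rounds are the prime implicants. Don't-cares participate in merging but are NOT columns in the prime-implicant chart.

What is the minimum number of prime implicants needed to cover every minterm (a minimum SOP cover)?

5

Round 0: 0000✓ 0010✓ 0011✓ 0101✓ 0110✓ 0111✓ 1000✓ 1011✓ 1100✓ 1101✓ 1110✓ 1111✓
Round 1: -000 -011✓ -101✓ -110✓ -111✓ 0-10✓ 0-11✓ 00-0 001-✓ 01-1✓ 011-✓ 1-00 1-11✓ 11-0✓ 11-1✓ 110-✓ 111-✓
Round 2: --11 -1-1 -11- 0-1- 11--
PIs = {--11, -000, -1-1, -11-, 0-1-, 00-0, 1-00, 11--}
Coverage chart:
  m0: -000,00-0
  m2: 0-1-,00-0
  m3: --11,0-1-
  m5: -1-1 ←essential
  m6: -11-,0-1-
  m7: --11,-1-1,-11-,0-1-
  m8: -000,1-00
  m11: --11 ←essential
  m12: 1-00,11--
  m13: -1-1,11--
  m14: -11-,11--
  m15: --11,-1-1,-11-,11--
Essential: --11, -1-1
Petrick residual → -000, 0-1-, 11--
Min cover (5 terms): cd + b'c'd' + bd + a'c + ab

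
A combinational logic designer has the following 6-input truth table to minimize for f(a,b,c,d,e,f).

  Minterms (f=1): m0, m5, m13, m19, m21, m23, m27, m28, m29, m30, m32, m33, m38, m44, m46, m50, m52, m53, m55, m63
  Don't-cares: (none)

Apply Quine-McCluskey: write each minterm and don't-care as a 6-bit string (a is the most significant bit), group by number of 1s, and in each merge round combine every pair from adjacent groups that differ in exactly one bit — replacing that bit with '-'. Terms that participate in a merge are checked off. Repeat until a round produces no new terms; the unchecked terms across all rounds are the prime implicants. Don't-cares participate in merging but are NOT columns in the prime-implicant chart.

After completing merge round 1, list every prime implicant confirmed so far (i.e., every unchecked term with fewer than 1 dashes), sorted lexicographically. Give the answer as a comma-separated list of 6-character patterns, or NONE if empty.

110010

Round 0: 000000✓ 000101✓ 001101✓ 010011✓ 010101✓ 010111✓ 011011✓ 011100✓ 011101✓ 011110✓ 100000✓ 100001✓ 100110✓ 101100✓ 101110✓ 110010 110100✓ 110101✓ 110111✓ 111111✓
Round 1: -00000 -10101✓ -10111✓ 0-0101✓ 0-1101✓ 00-101✓ 01-011 01-101✓ 010-11 0101-1✓ 0111-0 01110- 10-110 10000- 1011-0 11-111 1101-1✓ 11010-
Round 2: -101-1 0--101
PIs = {-00000, -101-1, 0--101, 01-011, 010-11, 0111-0, 01110-, 10-110, 10000-, 1011-0, 11-111, 110010, 11010-}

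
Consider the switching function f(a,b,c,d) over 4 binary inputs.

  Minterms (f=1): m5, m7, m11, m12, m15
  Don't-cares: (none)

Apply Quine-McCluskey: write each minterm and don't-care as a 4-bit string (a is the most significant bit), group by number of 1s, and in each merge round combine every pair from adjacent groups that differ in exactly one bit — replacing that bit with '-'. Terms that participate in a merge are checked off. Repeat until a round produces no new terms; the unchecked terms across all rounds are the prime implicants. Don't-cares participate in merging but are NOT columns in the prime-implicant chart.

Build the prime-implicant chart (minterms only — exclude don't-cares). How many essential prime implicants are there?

3

Round 0: 0101✓ 0111✓ 1011✓ 1100 1111✓
Round 1: -111 01-1 1-11
PIs = {-111, 01-1, 1-11, 1100}
Coverage chart:
  m5: 01-1 ←essential
  m7: -111,01-1
  m11: 1-11 ←essential
  m12: 1100 ←essential
  m15: -111,1-11
Essential: 01-1, 1-11, 1100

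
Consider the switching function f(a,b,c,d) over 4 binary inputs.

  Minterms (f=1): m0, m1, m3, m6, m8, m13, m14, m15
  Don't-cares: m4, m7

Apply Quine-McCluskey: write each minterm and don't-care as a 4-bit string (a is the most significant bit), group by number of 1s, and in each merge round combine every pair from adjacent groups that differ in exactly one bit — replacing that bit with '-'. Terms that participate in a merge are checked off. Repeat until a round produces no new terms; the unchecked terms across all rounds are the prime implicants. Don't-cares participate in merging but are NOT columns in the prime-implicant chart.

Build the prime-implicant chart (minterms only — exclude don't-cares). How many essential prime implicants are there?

3

[col 0] 0000*, 0001*, 0011*, 0100*, 0110*, 0111*, 1000*, 1101*, 1110*, 1111*
[col 1] -000, -110*, -111*, 0-00, 0-11, 00-1, 000-, 01-0, 011-*, 11-1, 111-*
[col 2] -11-
Prime implicants: -000, -11-, 0-00, 0-11, 00-1, 000-, 01-0, 11-1
PI chart (minterm → PIs covering it):
  0 | -000,0-00,000-
  1 | 00-1,000-
  3 | 0-11,00-1
  6 | -11-,01-0
  8 | -000  (sole → essential)
  13 | 11-1  (sole → essential)
  14 | -11-  (sole → essential)
  15 | -11-,11-1
Essential prime implicants: -000, -11-, 11-1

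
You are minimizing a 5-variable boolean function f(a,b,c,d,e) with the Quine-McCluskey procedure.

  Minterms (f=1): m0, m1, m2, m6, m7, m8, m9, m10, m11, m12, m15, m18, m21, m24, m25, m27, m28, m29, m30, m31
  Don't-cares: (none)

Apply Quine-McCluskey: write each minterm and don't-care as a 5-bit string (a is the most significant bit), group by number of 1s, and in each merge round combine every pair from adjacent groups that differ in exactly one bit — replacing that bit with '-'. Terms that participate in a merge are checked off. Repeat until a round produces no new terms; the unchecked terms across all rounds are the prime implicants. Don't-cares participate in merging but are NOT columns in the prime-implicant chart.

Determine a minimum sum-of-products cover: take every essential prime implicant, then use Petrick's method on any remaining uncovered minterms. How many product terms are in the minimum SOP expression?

9

size-2^0 implicants → 00000(✓)  00001(✓)  00010(✓)  00110(✓)  00111(✓)  01000(✓)  01001(✓)  01010(✓)  01011(✓)  01100(✓)  01111(✓)  10010(✓)  10101(✓)  11000(✓)  11001(✓)  11011(✓)  11100(✓)  11101(✓)  11110(✓)  11111(✓)
size-2^1 implicants → -0010  -1000(✓)  -1001(✓)  -1011(✓)  -1100(✓)  -1111(✓)  0-000(✓)  0-001(✓)  0-010(✓)  0-111  00-10  000-0(✓)  0000-(✓)  0011-  01-00(✓)  01-11(✓)  010-0(✓)  010-1(✓)  0100-(✓)  0101-(✓)  1-101  11-00(✓)  11-01(✓)  11-11(✓)  110-1(✓)  1100-(✓)  111-0(✓)  111-1(✓)  1110-(✓)  1111-(✓)
size-2^2 implicants → -1-00  -1-11  -10-1  -100-  0-0-0  0-00-  010--  11--1  11-0-  111--
Unchecked terms (primes): -0010, -1-00, -1-11, -10-1, -100-, 0-0-0, 0-00-, 0-111, 00-10, 0011-, 010--, 1-101, 11--1, 11-0-, 111--
Minterm coverage:
  m0 ⊆ 0-0-0,0-00-
  m1 ⊆ 0-00- [E]
  m2 ⊆ -0010,0-0-0,00-10
  m6 ⊆ 00-10,0011-
  m7 ⊆ 0-111,0011-
  m8 ⊆ -1-00,-100-,0-0-0,0-00-,010--
  m9 ⊆ -10-1,-100-,0-00-,010--
  m10 ⊆ 0-0-0,010--
  m11 ⊆ -1-11,-10-1,010--
  m12 ⊆ -1-00 [E]
  m15 ⊆ -1-11,0-111
  m18 ⊆ -0010 [E]
  m21 ⊆ 1-101 [E]
  m24 ⊆ -1-00,-100-,11-0-
  m25 ⊆ -10-1,-100-,11--1,11-0-
  m27 ⊆ -1-11,-10-1,11--1
  m28 ⊆ -1-00,11-0-,111--
  m29 ⊆ 1-101,11--1,11-0-,111--
  m30 ⊆ 111-- [E]
  m31 ⊆ -1-11,11--1,111--
E = {-0010, -1-00, 0-00-, 1-101, 111--}
Petrick residual → -1-11, -10-1, 0-0-0, 0011-
Cover = b'c'de' + bd'e' + bde + bc'e + a'c'e' + a'c'd' + a'b'cd + acd'e + abc  |cover|=9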